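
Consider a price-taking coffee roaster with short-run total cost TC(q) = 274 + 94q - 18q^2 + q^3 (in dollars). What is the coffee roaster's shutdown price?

$13 per unit

The shutdown price is the minimum of AVC. VC = 94q - 18q^2 + q^3, so AVC = 94 - 18q + q^2.
At the minimum of AVC, MC = AVC. MC = 94 - 36q + 3q^2; setting MC = AVC gives 2q^2 - 18q = 0, so q = 9. min AVC = 13.
The firm shuts down for any P below $13.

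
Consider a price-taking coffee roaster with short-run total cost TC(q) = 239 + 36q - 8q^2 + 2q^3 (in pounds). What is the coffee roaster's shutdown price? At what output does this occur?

£28 per unit, at q = 2

Short-run supply begins at min AVC. From VC = 36q - 8q^2 + 2q^3, AVC = 36 - 8q + 2q^2.
At the minimum of AVC, MC = AVC. MC = 36 - 16q + 6q^2; setting MC = AVC gives 4q^2 - 8q = 0, so q = 2. min AVC = 28.
So the shutdown price is £28.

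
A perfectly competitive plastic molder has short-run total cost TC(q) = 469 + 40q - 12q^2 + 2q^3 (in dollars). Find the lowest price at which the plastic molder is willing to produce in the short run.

$22 per unit

The shutdown price is the minimum of AVC. VC = 40q - 12q^2 + 2q^3, so AVC = 40 - 12q + 2q^2.
At the minimum of AVC, MC = AVC. MC = 40 - 24q + 6q^2; setting MC = AVC gives 4q^2 - 12q = 0, so q = 3. min AVC = 22.
So the shutdown price is $22.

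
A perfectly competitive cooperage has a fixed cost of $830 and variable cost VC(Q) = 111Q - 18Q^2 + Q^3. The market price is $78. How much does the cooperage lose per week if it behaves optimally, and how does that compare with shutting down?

Profit = -$346 at Q = 11

AVC = 111 - 18Q + Q^2; min AVC = $30 at Q = 9. Since P = $78 ≥ min AVC, the firm produces.
With MC = 111 - 36Q + 3Q^2, P = MC on the upward-sloping part at Q* = 11.
TR = 78·11 = 858. TC = 830 + 374 = 1204. Profit = 858 − 1204 = -$346.
That loss of $346 beats the $830 the firm would lose by shutting down; producing recovers $484 of fixed cost.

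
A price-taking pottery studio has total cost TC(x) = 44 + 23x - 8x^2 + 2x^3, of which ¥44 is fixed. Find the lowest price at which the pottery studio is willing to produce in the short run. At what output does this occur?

¥15 per unit, at x = 2

The shutdown price is the minimum of AVC. VC = 23x - 8x^2 + 2x^3, so AVC = 23 - 8x + 2x^2.
At the minimum of AVC, MC = AVC. MC = 23 - 16x + 6x^2; setting MC = AVC gives 4x^2 - 8x = 0, so x = 2. min AVC = 15.
For P < ¥15 the firm produces nothing.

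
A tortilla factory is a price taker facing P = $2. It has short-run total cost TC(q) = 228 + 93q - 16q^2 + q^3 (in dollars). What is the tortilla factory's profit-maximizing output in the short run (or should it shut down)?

Shut down

From TC, MC = TC'(q) = 93 - 32q + 3q^2 and AVC = VC/q = 93 - 16q + q^2.
The AVC parabola has its vertex at q = 16/2 = 8, where AVC = 93 - 16·8 + 8^2 = $29.
With P < min AVC ($2 < $29), every unit sold adds to the loss.
The firm minimizes its loss by shutting down and losing only its fixed cost of $228.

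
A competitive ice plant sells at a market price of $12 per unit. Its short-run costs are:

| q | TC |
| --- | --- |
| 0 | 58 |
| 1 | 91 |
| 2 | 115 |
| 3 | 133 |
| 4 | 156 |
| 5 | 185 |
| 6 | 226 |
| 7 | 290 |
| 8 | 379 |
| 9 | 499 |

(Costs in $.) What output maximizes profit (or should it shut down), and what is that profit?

Compute π = P·q − TC at each output: q=0: -58; q=1: -79; q=2: -91; q=3: -97; q=4: -108; q=5: -125; q=6: -154; q=7: -206; q=8: -283; q=9: -391.
Profit is highest at q = 0. Equivalently, the lowest AVC in the table is 98/4 ≈ $24.50 at q = 4, and P = $12 falls below it — price never covers variable cost, so the firm shuts down and loses only its fixed cost.

q = 0 (shut down); profit = -$58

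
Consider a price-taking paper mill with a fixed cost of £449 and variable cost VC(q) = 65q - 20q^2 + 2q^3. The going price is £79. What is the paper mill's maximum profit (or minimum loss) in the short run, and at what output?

AVC = 65 - 20q + 2q^2; min AVC = £15 at q = 5. Since P = £79 ≥ min AVC, the firm produces.
With MC = 65 - 40q + 6q^2, P = MC on the upward-sloping part at q* = 7.
TR = 79·7 = 553. TC = 449 + 161 = 610. Profit = 553 − 610 = -£57.
Shutting down would mean losing the fixed cost of £449, so operating at a loss of £57 is better by £392.

Profit = -£57 at q = 7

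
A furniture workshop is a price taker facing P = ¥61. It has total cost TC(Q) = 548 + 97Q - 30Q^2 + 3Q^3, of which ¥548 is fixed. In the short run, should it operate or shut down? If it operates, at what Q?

Variable cost is VC = 97Q - 30Q^2 + 3Q^3, so AVC = VC/Q = 97 - 30Q + 3Q^2 and MC = dTC/dQ = 97 - 60Q + 9Q^2.
The AVC parabola has its vertex at Q = 30/6 = 5, where AVC = 97 - 30·5 + 3·5^2 = ¥22.
Because ¥61 ≥ ¥22, revenue can cover variable cost; the firm operates.
P = MC gives 36 - 60Q + 9Q^2 = 0, with roots 2/3 and 6. Take the larger (rising MC): Q* = 6.
Check: AVC at Q = 6 is ¥25 ≤ P, so revenue covers variable cost.
Profit = P·Q − TC = 61·6 − 698 = -¥332, a loss, but smaller than the ¥548 fixed cost the firm would lose by shutting down.

Produce at Q = 6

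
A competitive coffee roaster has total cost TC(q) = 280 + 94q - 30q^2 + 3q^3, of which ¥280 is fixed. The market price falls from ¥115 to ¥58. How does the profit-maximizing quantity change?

Output falls from 7 to 6

AVC = 94 - 30q + 3q^2, minimized at q = 5 where min AVC = ¥19. MC = 94 - 60q + 9q^2.
With P = ¥115 above the shutdown price, P = MC gives q = 7.
At P = ¥58 ≥ min AVC, set P = MC: q = 6. The firm stays open but cuts output.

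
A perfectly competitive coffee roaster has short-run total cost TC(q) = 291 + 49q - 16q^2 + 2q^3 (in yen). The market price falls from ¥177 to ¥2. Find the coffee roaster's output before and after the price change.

Output falls from 8 to 0 (the firm shuts down)

MC = 49 - 32q + 6q^2; the shutdown threshold is min AVC = ¥17 (at q = 4).
With P = ¥177 above the shutdown price, P = MC gives q = 8.
At P = ¥2 < min AVC = ¥17, price no longer covers variable cost at any output, so the firm shuts down: q = 0.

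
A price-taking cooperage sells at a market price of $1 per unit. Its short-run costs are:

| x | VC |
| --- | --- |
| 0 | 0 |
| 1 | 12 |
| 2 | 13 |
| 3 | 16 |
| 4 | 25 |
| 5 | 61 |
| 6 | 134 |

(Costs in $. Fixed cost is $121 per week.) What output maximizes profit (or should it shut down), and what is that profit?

x = 0 (shut down); profit = -$121

Compute π = P·x − TC at each output: x=0: -121; x=1: -132; x=2: -132; x=3: -134; x=4: -142; x=5: -177; x=6: -249.
Profit is highest at x = 0. Equivalently, the lowest AVC in the table is 16/3 ≈ $5.33 at x = 3, and P = $1 falls below it — price never covers variable cost, so the firm shuts down and loses only its fixed cost.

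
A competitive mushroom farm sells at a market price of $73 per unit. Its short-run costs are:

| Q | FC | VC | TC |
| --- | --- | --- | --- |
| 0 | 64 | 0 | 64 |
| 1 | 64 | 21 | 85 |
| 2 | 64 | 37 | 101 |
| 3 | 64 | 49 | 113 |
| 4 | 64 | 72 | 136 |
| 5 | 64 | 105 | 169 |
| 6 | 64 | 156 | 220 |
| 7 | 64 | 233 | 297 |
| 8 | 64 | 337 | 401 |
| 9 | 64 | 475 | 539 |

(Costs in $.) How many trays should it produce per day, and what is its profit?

Q = 6; profit = $218

Tabulate TR − TC: Q=0: -64; Q=1: -12; Q=2: 45; Q=3: 106; Q=4: 156; Q=5: 196; Q=6: 218; Q=7: 214; Q=8: 183; Q=9: 118.
Profit is maximized at Q = 6. AVC there is 156/6 = $26 ≤ P, so producing beats shutting down (which would give -$64).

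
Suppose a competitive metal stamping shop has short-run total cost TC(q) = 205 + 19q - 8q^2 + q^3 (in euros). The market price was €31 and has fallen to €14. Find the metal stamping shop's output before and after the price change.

Output falls from 6 to 5

AVC = 19 - 8q + q^2, minimized at q = 4 where min AVC = €3. MC = 19 - 16q + 3q^2.
With P = €31 above the shutdown price, P = MC gives q = 6.
At P = €14 ≥ min AVC, set P = MC: q = 5. The firm stays open but cuts output.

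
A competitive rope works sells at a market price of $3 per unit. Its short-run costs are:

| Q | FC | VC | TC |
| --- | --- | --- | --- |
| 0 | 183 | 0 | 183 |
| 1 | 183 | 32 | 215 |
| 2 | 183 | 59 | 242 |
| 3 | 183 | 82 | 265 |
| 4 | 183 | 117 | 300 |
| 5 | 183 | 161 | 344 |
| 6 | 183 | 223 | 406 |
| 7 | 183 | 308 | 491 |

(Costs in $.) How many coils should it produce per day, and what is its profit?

Q = 0 (shut down); profit = -$183

Compute π = P·Q − TC at each output: Q=0: -183; Q=1: -212; Q=2: -236; Q=3: -256; Q=4: -288; Q=5: -329; Q=6: -388; Q=7: -470.
Profit is highest at Q = 0. Equivalently, the lowest AVC in the table is 82/3 ≈ $27.33 at Q = 3, and P = $3 falls below it — price never covers variable cost, so the firm shuts down and loses only its fixed cost.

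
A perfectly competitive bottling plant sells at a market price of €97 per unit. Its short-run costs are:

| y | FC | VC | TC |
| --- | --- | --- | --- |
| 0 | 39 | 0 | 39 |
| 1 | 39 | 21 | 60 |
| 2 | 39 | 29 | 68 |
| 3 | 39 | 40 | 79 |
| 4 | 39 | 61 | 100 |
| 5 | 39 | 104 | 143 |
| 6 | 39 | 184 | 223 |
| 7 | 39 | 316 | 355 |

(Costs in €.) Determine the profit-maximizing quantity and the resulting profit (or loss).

Compute π = P·y − TC at each output: y=0: -39; y=1: 37; y=2: 126; y=3: 212; y=4: 288; y=5: 342; y=6: 359; y=7: 324.
Profit is maximized at y = 6. AVC there is 184/6 = €30.67 ≤ P, so producing beats shutting down (which would give -€39).

y = 6; profit = €359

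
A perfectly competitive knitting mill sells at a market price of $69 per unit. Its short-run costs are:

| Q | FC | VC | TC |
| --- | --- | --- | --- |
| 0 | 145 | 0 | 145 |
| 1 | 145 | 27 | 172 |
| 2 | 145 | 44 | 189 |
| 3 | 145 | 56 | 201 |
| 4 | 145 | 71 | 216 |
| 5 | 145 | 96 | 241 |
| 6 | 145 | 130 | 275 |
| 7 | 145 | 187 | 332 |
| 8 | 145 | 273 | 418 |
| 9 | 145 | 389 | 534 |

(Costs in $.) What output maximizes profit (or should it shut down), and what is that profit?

Q = 7; profit = $151

Profit at each row (π = 69Q − TC): Q=0: -145; Q=1: -103; Q=2: -51; Q=3: 6; Q=4: 60; Q=5: 104; Q=6: 139; Q=7: 151; Q=8: 134; Q=9: 87.
Profit is maximized at Q = 7. AVC there is 187/7 = $26.71 ≤ P, so producing beats shutting down (which would give -$145).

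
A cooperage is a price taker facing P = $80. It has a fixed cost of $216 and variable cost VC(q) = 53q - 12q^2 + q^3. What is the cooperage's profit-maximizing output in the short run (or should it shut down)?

Variable cost is VC = 53q - 12q^2 + q^3, so AVC = VC/q = 53 - 12q + q^2 and MC = dTC/dq = 53 - 24q + 3q^2.
AVC is minimized where dAVC/dq = -12 + 2q = 0, at q = 6; min AVC = 53 - 12·6 + 6^2 = $17.
Because $80 ≥ $17, revenue can cover variable cost; the firm operates.
P = MC gives -27 - 24q + 3q^2 = 0, with roots -1 and 9. Take the larger (rising MC): q* = 9.
Check: AVC at q = 9 is $26 ≤ P, so revenue covers variable cost.
Profit = P·q − TC = 80·9 − 450 = $270.

Produce at q = 9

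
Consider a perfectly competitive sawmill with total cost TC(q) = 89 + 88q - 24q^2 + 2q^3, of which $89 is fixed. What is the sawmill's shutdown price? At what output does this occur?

Short-run supply begins at min AVC. From VC = 88q - 24q^2 + 2q^3, AVC = 88 - 24q + 2q^2.
At the minimum of AVC, MC = AVC. MC = 88 - 48q + 6q^2; setting MC = AVC gives 4q^2 - 24q = 0, so q = 6. min AVC = 16.
So the shutdown price is $16.

$16 per unit, at q = 6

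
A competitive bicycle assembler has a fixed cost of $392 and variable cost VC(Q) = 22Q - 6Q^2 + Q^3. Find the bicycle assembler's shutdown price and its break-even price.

Shutdown price = $13; break-even price = $85

AVC = 22 - 6Q + Q^2; minimized at Q = 3, giving min AVC = $13. That is the shutdown price.
ATC = 392/Q + 22 - 6Q + Q^2. Setting dATC/dQ = −392/Q^2 − 6 + 2Q = 0 gives Q = 7 (since 2·7^3 − 6·7^2 = 392).
min ATC = 392/7 + 22 − 6·7 + 7^2 = $85. That is the break-even price.
Between these two prices the firm operates at a loss; above $85 it earns a profit.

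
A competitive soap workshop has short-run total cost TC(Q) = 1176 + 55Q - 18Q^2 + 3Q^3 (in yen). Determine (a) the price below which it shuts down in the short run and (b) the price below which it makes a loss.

Shutdown price = min AVC. AVC = 55 - 18Q + 3Q^2, with vertex at Q = 3 and minimum ¥28.
ATC = 1176/Q + 55 - 18Q + 3Q^2. Setting dATC/dQ = −1176/Q^2 − 18 + 6Q = 0 gives Q = 7 (since 6·7^3 − 18·7^2 = 1176).
min ATC = 1176/7 + 55 − 18·7 + 3·7^2 = ¥244. That is the break-even price.
For ¥28 ≤ P < ¥244 the firm produces at a loss; below ¥28 it shuts down.

Shutdown price = ¥28; break-even price = ¥244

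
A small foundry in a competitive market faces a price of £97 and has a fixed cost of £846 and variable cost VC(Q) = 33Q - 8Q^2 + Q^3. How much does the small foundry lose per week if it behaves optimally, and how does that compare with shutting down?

Profit = -£334 at Q = 8

AVC = 33 - 8Q + Q^2 has its minimum £17 at Q = 4; price £97 clears that bar, so the firm operates.
With MC = 33 - 16Q + 3Q^2, P = MC on the upward-sloping part at Q* = 8.
TR = 97·8 = 776. TC = 846 + 264 = 1110. Profit = 776 − 1110 = -£334.
That loss of £334 beats the £846 the firm would lose by shutting down; producing recovers £512 of fixed cost.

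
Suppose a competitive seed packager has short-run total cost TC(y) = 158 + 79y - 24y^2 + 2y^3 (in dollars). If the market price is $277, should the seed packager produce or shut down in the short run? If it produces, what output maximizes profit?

From TC, MC = TC'(y) = 79 - 48y + 6y^2 and AVC = VC/y = 79 - 24y + 2y^2.
The AVC parabola has its vertex at y = 24/4 = 6, where AVC = 79 - 24·6 + 2·6^2 = $7.
Since P = $277 ≥ min AVC = $7, price covers variable cost and the firm should produce.
Solving P = MC: -198 - 48y + 6y^2 = 0 ⇒ y = -3 or 11. On the upward-sloping branch, y* = 11.
Check: AVC at y = 11 is $57 ≤ P, so revenue covers variable cost.
Profit = P·y − TC = 277·11 − 785 = $2262.

Produce at y = 11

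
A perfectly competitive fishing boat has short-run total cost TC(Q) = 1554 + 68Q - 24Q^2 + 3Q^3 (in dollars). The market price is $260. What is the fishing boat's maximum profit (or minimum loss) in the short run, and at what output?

AVC = 68 - 24Q + 3Q^2; min AVC = $20 at Q = 4. Since P = $260 ≥ min AVC, the firm produces.
MC = 68 - 48Q + 9Q^2. Setting P = MC and taking the root on the rising branch gives Q* = 8.
TR = 260·8 = 2080. TC = 1554 + 544 = 2098. Profit = 2080 − 2098 = -$18.
By producing, the firm covers all variable cost plus $1536 of fixed cost; shutting down would lose the full $1554.

Profit = -$18 at Q = 8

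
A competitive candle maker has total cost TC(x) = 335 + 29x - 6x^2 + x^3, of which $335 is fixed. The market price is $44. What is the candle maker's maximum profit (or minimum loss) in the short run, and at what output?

AVC = 29 - 6x + x^2; min AVC = $20 at x = 3. Since P = $44 ≥ min AVC, the firm produces.
MC = 29 - 12x + 3x^2. Setting P = MC and taking the root on the rising branch gives x* = 5.
TR = 44·5 = 220. TC = 335 + 120 = 455. Profit = 220 − 455 = -$235.
That loss of $235 beats the $335 the firm would lose by shutting down; producing recovers $100 of fixed cost.

Profit = -$235 at x = 5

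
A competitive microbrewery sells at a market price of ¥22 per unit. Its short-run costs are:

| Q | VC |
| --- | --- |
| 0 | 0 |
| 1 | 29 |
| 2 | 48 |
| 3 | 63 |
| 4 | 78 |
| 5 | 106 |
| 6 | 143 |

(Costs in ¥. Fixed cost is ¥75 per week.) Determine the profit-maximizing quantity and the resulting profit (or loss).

Profit at each row (π = 22Q − TC): Q=0: -75; Q=1: -82; Q=2: -79; Q=3: -72; Q=4: -65; Q=5: -71; Q=6: -86.
Profit is maximized at Q = 4. AVC there is 78/4 = ¥19.50 ≤ P, so producing beats shutting down (which would give -¥75).

Q = 4; profit = -¥65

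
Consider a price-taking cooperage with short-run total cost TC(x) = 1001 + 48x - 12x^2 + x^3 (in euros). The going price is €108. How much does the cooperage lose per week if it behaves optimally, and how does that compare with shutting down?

AVC = 48 - 12x + x^2; min AVC = €12 at x = 6. Since P = €108 ≥ min AVC, the firm produces.
With MC = 48 - 24x + 3x^2, P = MC on the upward-sloping part at x* = 10.
TR = 108·10 = 1080. TC = 1001 + 280 = 1281. Profit = 1080 − 1281 = -€201.
By producing, the firm covers all variable cost plus €800 of fixed cost; shutting down would lose the full €1001.

Profit = -€201 at x = 10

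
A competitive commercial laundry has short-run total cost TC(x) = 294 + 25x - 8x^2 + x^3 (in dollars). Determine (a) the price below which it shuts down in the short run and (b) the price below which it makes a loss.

Shutdown price = $9; break-even price = $60

AVC = 25 - 8x + x^2; minimized at x = 4, giving min AVC = $9. That is the shutdown price.
ATC = 294/x + 25 - 8x + x^2. Setting dATC/dx = −294/x^2 − 8 + 2x = 0 gives x = 7 (since 2·7^3 − 8·7^2 = 294).
min ATC = 294/7 + 25 − 8·7 + 7^2 = $60. That is the break-even price.
For $9 ≤ P < $60 the firm produces at a loss; below $9 it shuts down.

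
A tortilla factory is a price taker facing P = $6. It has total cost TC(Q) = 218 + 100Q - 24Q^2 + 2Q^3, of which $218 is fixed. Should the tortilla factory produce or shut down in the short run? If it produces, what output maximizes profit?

Shut down

From TC, MC = TC'(Q) = 100 - 48Q + 6Q^2 and AVC = VC/Q = 100 - 24Q + 2Q^2.
AVC hits its minimum where MC = AVC, at Q = 6, giving min AVC = 100 - 24·6 + 2·6^2 = $28.
With P < min AVC ($6 < $28), every unit sold adds to the loss.
The firm minimizes its loss by shutting down and losing only its fixed cost of $218.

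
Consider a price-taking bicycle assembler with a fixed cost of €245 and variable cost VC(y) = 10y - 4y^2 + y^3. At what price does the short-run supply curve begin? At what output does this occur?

Short-run supply begins at min AVC. From VC = 10y - 4y^2 + y^3, AVC = 10 - 4y + y^2.
dAVC/dy = -4 + 2y = 0 gives y = 2. min AVC = 10 - 4·2 + 2^2 = 6.
The firm shuts down for any P below €6.

€6 per unit, at y = 2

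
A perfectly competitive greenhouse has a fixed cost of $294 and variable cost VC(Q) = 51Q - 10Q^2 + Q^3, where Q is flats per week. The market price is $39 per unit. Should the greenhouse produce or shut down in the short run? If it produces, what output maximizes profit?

Variable cost is VC = 51Q - 10Q^2 + Q^3, so AVC = VC/Q = 51 - 10Q + Q^2 and MC = dTC/dQ = 51 - 20Q + 3Q^2.
AVC hits its minimum where MC = AVC, at Q = 5, giving min AVC = 51 - 10·5 + 5^2 = $26.
P = $39 exceeds min AVC = $26, so the firm stays open.
P = MC gives 12 - 20Q + 3Q^2 = 0, with roots 2/3 and 6. Take the larger (rising MC): Q* = 6.
Check: AVC at Q = 6 is $27 ≤ P, so revenue covers variable cost.
Profit = P·Q − TC = 39·6 − 456 = -$222, a loss, but smaller than the $294 fixed cost the firm would lose by shutting down.

Produce at Q = 6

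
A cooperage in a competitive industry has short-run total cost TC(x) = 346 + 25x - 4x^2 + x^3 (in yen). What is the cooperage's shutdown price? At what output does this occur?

¥21 per unit, at x = 2

The firm shuts down when price falls below the minimum of average variable cost. AVC = VC/x = 25 - 4x + x^2.
At the minimum of AVC, MC = AVC. MC = 25 - 8x + 3x^2; setting MC = AVC gives 2x^2 - 4x = 0, so x = 2. min AVC = 21.
For P < ¥21 the firm produces nothing.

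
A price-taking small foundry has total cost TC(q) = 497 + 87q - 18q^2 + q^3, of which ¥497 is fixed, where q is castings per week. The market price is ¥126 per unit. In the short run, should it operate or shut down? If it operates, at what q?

Strip out fixed cost: VC = 87q - 18q^2 + q^3. Then AVC = 87 - 18q + q^2 and MC = 87 - 36q + 3q^2.
The AVC parabola has its vertex at q = 18/2 = 9, where AVC = 87 - 18·9 + 9^2 = ¥6.
P = ¥126 exceeds min AVC = ¥6, so the firm stays open.
P = MC gives -39 - 36q + 3q^2 = 0, with roots -1 and 13. Take the larger (rising MC): q* = 13.
Check: AVC at q = 13 is ¥22 ≤ P, so revenue covers variable cost.
Profit = P·q − TC = 126·13 − 783 = ¥855.

Produce at q = 13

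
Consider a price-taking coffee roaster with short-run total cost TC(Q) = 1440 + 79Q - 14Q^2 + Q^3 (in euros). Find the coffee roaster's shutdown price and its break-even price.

AVC = 79 - 14Q + Q^2; minimized at Q = 7, giving min AVC = €30. That is the shutdown price.
ATC = 1440/Q + 79 - 14Q + Q^2. Setting dATC/dQ = −1440/Q^2 − 14 + 2Q = 0 gives Q = 12 (since 2·12^3 − 14·12^2 = 1440).
min ATC = 1440/12 + 79 − 14·12 + 12^2 = €175. That is the break-even price.
For €30 ≤ P < €175 the firm produces at a loss; below €30 it shuts down.

Shutdown price = €30; break-even price = €175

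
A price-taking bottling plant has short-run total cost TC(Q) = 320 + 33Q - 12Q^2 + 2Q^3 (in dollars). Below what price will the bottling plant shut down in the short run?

Short-run supply begins at min AVC. From VC = 33Q - 12Q^2 + 2Q^3, AVC = 33 - 12Q + 2Q^2.
dAVC/dQ = -12 + 4Q = 0 gives Q = 3. min AVC = 33 - 12·3 + 2·3^2 = 15.
So the shutdown price is $15.

$15 per unit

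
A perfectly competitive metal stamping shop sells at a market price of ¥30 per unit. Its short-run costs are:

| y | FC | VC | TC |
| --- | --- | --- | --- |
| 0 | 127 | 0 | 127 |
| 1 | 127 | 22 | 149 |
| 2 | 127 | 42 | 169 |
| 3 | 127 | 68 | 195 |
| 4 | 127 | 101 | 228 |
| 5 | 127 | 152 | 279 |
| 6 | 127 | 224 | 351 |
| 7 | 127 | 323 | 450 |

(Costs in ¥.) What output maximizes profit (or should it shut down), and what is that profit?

y = 3; profit = -¥105

Tabulate TR − TC: y=0: -127; y=1: -119; y=2: -109; y=3: -105; y=4: -108; y=5: -129; y=6: -171; y=7: -240.
Profit is maximized at y = 3. AVC there is 68/3 = ¥22.67 ≤ P, so producing beats shutting down (which would give -¥127).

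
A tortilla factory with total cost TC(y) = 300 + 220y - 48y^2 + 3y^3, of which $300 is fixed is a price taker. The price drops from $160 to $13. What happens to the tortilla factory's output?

Output falls from 10 to 0 (the firm shuts down)

AVC = 220 - 48y + 3y^2, minimized at y = 8 where min AVC = $28. MC = 220 - 96y + 9y^2.
At P = $160 ≥ min AVC, set P = MC on the rising branch: y = 10.
At P = $13 < min AVC = $28, price no longer covers variable cost at any output, so the firm shuts down: y = 0.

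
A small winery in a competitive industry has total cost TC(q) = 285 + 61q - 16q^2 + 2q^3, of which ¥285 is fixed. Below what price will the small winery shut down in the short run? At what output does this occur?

¥29 per unit, at q = 4

Short-run supply begins at min AVC. From VC = 61q - 16q^2 + 2q^3, AVC = 61 - 16q + 2q^2.
dAVC/dq = -16 + 4q = 0 gives q = 4. min AVC = 61 - 16·4 + 2·4^2 = 29.
The firm shuts down for any P below ¥29.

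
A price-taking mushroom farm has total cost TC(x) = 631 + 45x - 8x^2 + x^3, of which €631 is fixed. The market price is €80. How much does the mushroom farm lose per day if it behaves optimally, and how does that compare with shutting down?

AVC = 45 - 8x + x^2; min AVC = €29 at x = 4. Since P = €80 ≥ min AVC, the firm produces.
MC = 45 - 16x + 3x^2. Setting P = MC and taking the root on the rising branch gives x* = 7.
TR = 80·7 = 560. TC = 631 + 266 = 897. Profit = 560 − 897 = -€337.
By producing, the firm covers all variable cost plus €294 of fixed cost; shutting down would lose the full €631.

Profit = -€337 at x = 7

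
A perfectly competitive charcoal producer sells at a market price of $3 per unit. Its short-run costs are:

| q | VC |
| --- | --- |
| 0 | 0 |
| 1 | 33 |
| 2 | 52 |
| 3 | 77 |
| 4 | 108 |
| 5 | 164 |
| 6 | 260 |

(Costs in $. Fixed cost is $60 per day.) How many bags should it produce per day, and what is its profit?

q = 0 (shut down); profit = -$60

Tabulate TR − TC: q=0: -60; q=1: -90; q=2: -106; q=3: -128; q=4: -156; q=5: -209; q=6: -302.
Profit is highest at q = 0. Equivalently, the lowest AVC in the table is 77/3 ≈ $25.67 at q = 3, and P = $3 falls below it — price never covers variable cost, so the firm shuts down and loses only its fixed cost.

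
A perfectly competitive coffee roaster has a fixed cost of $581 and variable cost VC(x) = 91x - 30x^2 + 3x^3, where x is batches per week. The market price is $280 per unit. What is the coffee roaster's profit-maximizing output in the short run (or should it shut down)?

Produce at x = 9

From TC, MC = TC'(x) = 91 - 60x + 9x^2 and AVC = VC/x = 91 - 30x + 3x^2.
The AVC parabola has its vertex at x = 30/6 = 5, where AVC = 91 - 30·5 + 3·5^2 = $16.
Since P = $280 ≥ min AVC = $16, price covers variable cost and the firm should produce.
Set P = MC: 280 = 91 - 60x + 9x^2 → -189 - 60x + 9x^2 = 0. The roots are x = -7/3 and x = 9; the profit-maximizing output is on the rising part of MC, so x* = 9.
Check: AVC at x = 9 is $64 ≤ P, so revenue covers variable cost.
Profit = P·x − TC = 280·9 − 1157 = $1363.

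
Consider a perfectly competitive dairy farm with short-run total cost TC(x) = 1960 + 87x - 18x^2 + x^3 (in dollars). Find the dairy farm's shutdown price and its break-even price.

AVC = 87 - 18x + x^2; minimized at x = 9, giving min AVC = $6. That is the shutdown price.
ATC = 1960/x + 87 - 18x + x^2. Setting dATC/dx = −1960/x^2 − 18 + 2x = 0 gives x = 14 (since 2·14^3 − 18·14^2 = 1960).
min ATC = 1960/14 + 87 − 18·14 + 14^2 = $171. That is the break-even price.
Between these two prices the firm operates at a loss; above $171 it earns a profit.

Shutdown price = $6; break-even price = $171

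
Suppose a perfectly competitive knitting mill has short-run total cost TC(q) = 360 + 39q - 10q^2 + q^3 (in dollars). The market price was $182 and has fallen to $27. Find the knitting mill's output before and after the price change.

MC = 39 - 20q + 3q^2; the shutdown threshold is min AVC = $14 (at q = 5).
With P = $182 above the shutdown price, P = MC gives q = 11.
At P = $27 ≥ min AVC, set P = MC: q = 6. The firm stays open but cuts output.

Output falls from 11 to 6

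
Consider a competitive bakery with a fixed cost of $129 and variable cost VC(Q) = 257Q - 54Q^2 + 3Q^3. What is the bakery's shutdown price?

The firm shuts down when price falls below the minimum of average variable cost. AVC = VC/Q = 257 - 54Q + 3Q^2.
dAVC/dQ = -54 + 6Q = 0 gives Q = 9. min AVC = 257 - 54·9 + 3·9^2 = 14.
The firm shuts down for any P below $14.

$14 per unit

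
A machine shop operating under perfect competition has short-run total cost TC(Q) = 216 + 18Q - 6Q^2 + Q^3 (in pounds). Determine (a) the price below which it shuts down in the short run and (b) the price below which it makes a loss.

Shutdown price = £9; break-even price = £54

Shutdown price = min AVC. AVC = 18 - 6Q + Q^2, with vertex at Q = 3 and minimum £9.
ATC = 216/Q + 18 - 6Q + Q^2. Setting dATC/dQ = −216/Q^2 − 6 + 2Q = 0 gives Q = 6 (since 2·6^3 − 6·6^2 = 216).
min ATC = 216/6 + 18 − 6·6 + 6^2 = £54. That is the break-even price.
For £9 ≤ P < £54 the firm produces at a loss; below £9 it shuts down.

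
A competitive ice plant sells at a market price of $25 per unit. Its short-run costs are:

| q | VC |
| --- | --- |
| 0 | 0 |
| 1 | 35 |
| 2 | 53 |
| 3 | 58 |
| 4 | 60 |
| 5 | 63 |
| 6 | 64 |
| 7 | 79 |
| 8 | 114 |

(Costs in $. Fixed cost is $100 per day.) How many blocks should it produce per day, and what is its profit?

q = 7; profit = -$4

Compute π = P·q − TC at each output: q=0: -100; q=1: -110; q=2: -103; q=3: -83; q=4: -60; q=5: -38; q=6: -14; q=7: -4; q=8: -14.
Profit is maximized at q = 7. AVC there is 79/7 = $11.29 ≤ P, so producing beats shutting down (which would give -$100).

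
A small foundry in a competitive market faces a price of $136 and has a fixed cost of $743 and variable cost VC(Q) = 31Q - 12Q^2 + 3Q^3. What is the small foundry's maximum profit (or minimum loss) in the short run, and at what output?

AVC = 31 - 12Q + 3Q^2; min AVC = $19 at Q = 2. Since P = $136 ≥ min AVC, the firm produces.
With MC = 31 - 24Q + 9Q^2, P = MC on the upward-sloping part at Q* = 5.
TR = 136·5 = 680. TC = 743 + 230 = 973. Profit = 680 − 973 = -$293.
That loss of $293 beats the $743 the firm would lose by shutting down; producing recovers $450 of fixed cost.

Profit = -$293 at Q = 5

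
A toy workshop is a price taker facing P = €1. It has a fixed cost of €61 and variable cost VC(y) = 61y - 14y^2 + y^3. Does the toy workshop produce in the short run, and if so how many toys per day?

Shut down

From TC, MC = TC'(y) = 61 - 28y + 3y^2 and AVC = VC/y = 61 - 14y + y^2.
AVC hits its minimum where MC = AVC, at y = 7, giving min AVC = 61 - 14·7 + 7^2 = €12.
With P < min AVC (€1 < €12), every unit sold adds to the loss.
The firm minimizes its loss by shutting down and losing only its fixed cost of €61.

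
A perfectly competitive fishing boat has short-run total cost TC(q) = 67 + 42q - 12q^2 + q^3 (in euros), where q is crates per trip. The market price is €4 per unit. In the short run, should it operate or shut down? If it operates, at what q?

From TC, MC = TC'(q) = 42 - 24q + 3q^2 and AVC = VC/q = 42 - 12q + q^2.
AVC hits its minimum where MC = AVC, at q = 6, giving min AVC = 42 - 12·6 + 6^2 = €6.
P = €4 lies below min AVC = €6; no output level covers variable cost.
The firm minimizes its loss by shutting down and losing only its fixed cost of €67.

Shut down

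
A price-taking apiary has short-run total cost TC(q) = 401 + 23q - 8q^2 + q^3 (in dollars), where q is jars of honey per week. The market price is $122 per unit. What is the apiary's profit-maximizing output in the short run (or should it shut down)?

Produce at q = 9

Strip out fixed cost: VC = 23q - 8q^2 + q^3. Then AVC = 23 - 8q + q^2 and MC = 23 - 16q + 3q^2.
AVC is minimized where dAVC/dq = -8 + 2q = 0, at q = 4; min AVC = 23 - 8·4 + 4^2 = $7.
P = $122 exceeds min AVC = $7, so the firm stays open.
P = MC gives -99 - 16q + 3q^2 = 0, with roots -11/3 and 9. Take the larger (rising MC): q* = 9.
Check: AVC at q = 9 is $32 ≤ P, so revenue covers variable cost.
Profit = P·q − TC = 122·9 − 689 = $409.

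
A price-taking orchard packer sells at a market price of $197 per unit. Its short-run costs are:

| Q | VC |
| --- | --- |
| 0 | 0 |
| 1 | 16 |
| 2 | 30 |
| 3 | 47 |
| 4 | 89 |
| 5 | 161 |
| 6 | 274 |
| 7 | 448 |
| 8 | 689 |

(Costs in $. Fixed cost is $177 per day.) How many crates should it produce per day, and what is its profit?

Q = 7; profit = $754

Profit at each row (π = 197Q − TC): Q=0: -177; Q=1: 4; Q=2: 187; Q=3: 367; Q=4: 522; Q=5: 647; Q=6: 731; Q=7: 754; Q=8: 710.
Profit is maximized at Q = 7. AVC there is 448/7 = $64 ≤ P, so producing beats shutting down (which would give -$177).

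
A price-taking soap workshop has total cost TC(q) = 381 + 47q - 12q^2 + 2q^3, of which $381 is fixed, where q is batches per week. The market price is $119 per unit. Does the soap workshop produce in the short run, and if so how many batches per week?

Produce at q = 6

Strip out fixed cost: VC = 47q - 12q^2 + 2q^3. Then AVC = 47 - 12q + 2q^2 and MC = 47 - 24q + 6q^2.
AVC is minimized where dAVC/dq = -12 + 4q = 0, at q = 3; min AVC = 47 - 12·3 + 2·3^2 = $29.
Because $119 ≥ $29, revenue can cover variable cost; the firm operates.
P = MC gives -72 - 24q + 6q^2 = 0, with roots -2 and 6. Take the larger (rising MC): q* = 6.
Check: AVC at q = 6 is $47 ≤ P, so revenue covers variable cost.
Profit = P·q − TC = 119·6 − 663 = $51.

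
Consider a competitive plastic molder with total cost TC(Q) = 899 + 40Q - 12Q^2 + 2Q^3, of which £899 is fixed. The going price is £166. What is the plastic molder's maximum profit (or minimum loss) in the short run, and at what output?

Profit = -£115 at Q = 7

AVC = 40 - 12Q + 2Q^2; min AVC = £22 at Q = 3. Since P = £166 ≥ min AVC, the firm produces.
With MC = 40 - 24Q + 6Q^2, P = MC on the upward-sloping part at Q* = 7.
TR = 166·7 = 1162. TC = 899 + 378 = 1277. Profit = 1162 − 1277 = -£115.
Shutting down would mean losing the fixed cost of £899, so operating at a loss of £115 is better by £784.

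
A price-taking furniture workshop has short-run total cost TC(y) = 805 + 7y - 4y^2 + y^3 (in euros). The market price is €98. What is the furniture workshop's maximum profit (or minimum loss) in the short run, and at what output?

AVC = 7 - 4y + y^2; min AVC = €3 at y = 2. Since P = €98 ≥ min AVC, the firm produces.
MC = 7 - 8y + 3y^2. Setting P = MC and taking the root on the rising branch gives y* = 7.
TR = 98·7 = 686. TC = 805 + 196 = 1001. Profit = 686 − 1001 = -€315.
Shutting down would mean losing the fixed cost of €805, so operating at a loss of €315 is better by €490.

Profit = -€315 at y = 7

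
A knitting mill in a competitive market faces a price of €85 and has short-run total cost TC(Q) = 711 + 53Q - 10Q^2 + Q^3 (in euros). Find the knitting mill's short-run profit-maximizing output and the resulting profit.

AVC = 53 - 10Q + Q^2 has its minimum €28 at Q = 5; price €85 clears that bar, so the firm operates.
MC = 53 - 20Q + 3Q^2. Setting P = MC and taking the root on the rising branch gives Q* = 8.
TR = 85·8 = 680. TC = 711 + 296 = 1007. Profit = 680 − 1007 = -€327.
Shutting down would mean losing the fixed cost of €711, so operating at a loss of €327 is better by €384.

Profit = -€327 at Q = 8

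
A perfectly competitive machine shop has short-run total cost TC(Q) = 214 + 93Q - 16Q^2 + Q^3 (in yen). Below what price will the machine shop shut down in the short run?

The shutdown price is the minimum of AVC. VC = 93Q - 16Q^2 + Q^3, so AVC = 93 - 16Q + Q^2.
At the minimum of AVC, MC = AVC. MC = 93 - 32Q + 3Q^2; setting MC = AVC gives 2Q^2 - 16Q = 0, so Q = 8. min AVC = 29.
The firm shuts down for any P below ¥29.

¥29 per unit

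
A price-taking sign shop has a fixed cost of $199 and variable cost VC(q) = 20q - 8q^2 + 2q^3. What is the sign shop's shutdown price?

Short-run supply begins at min AVC. From VC = 20q - 8q^2 + 2q^3, AVC = 20 - 8q + 2q^2.
At the minimum of AVC, MC = AVC. MC = 20 - 16q + 6q^2; setting MC = AVC gives 4q^2 - 8q = 0, so q = 2. min AVC = 12.
For P < $12 the firm produces nothing.

$12 per unit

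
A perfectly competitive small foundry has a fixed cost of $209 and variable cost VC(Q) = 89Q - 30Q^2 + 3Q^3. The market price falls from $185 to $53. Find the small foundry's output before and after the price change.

Output falls from 8 to 6

AVC = 89 - 30Q + 3Q^2, minimized at Q = 5 where min AVC = $14. MC = 89 - 60Q + 9Q^2.
With P = $185 above the shutdown price, P = MC gives Q = 8.
At P = $53 ≥ min AVC, set P = MC: Q = 6. The firm stays open but cuts output.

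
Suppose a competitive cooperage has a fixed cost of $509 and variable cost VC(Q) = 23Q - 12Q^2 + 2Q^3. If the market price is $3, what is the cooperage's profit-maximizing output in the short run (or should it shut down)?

Strip out fixed cost: VC = 23Q - 12Q^2 + 2Q^3. Then AVC = 23 - 12Q + 2Q^2 and MC = 23 - 24Q + 6Q^2.
AVC hits its minimum where MC = AVC, at Q = 3, giving min AVC = 23 - 12·3 + 2·3^2 = $5.
Since P = $3 < min AVC = $5, price fails to cover variable cost at any output.
The firm minimizes its loss by shutting down and losing only its fixed cost of $509.

Shut down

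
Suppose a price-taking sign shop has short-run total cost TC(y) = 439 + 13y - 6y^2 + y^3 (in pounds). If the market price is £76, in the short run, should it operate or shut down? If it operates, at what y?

Produce at y = 7

Strip out fixed cost: VC = 13y - 6y^2 + y^3. Then AVC = 13 - 6y + y^2 and MC = 13 - 12y + 3y^2.
AVC hits its minimum where MC = AVC, at y = 3, giving min AVC = 13 - 6·3 + 3^2 = £4.
Since P = £76 ≥ min AVC = £4, price covers variable cost and the firm should produce.
P = MC gives -63 - 12y + 3y^2 = 0, with roots -3 and 7. Take the larger (rising MC): y* = 7.
Check: AVC at y = 7 is £20 ≤ P, so revenue covers variable cost.
Profit = P·y − TC = 76·7 − 579 = -£47, a loss, but smaller than the £439 fixed cost the firm would lose by shutting down.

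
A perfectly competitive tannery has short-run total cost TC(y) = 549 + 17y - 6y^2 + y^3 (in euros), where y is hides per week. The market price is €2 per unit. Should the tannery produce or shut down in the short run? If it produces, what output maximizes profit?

Shut down

Strip out fixed cost: VC = 17y - 6y^2 + y^3. Then AVC = 17 - 6y + y^2 and MC = 17 - 12y + 3y^2.
AVC is minimized where dAVC/dy = -6 + 2y = 0, at y = 3; min AVC = 17 - 6·3 + 3^2 = €8.
With P < min AVC (€2 < €8), every unit sold adds to the loss.
Best response: produce nothing and absorb the €549 fixed cost.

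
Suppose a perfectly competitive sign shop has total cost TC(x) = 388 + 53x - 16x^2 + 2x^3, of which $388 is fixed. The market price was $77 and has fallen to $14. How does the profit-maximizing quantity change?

Output falls from 6 to 0 (the firm shuts down)

MC = 53 - 32x + 6x^2; the shutdown threshold is min AVC = $21 (at x = 4).
At P = $77 ≥ min AVC, set P = MC on the rising branch: x = 6.
At P = $14 < min AVC = $21, price no longer covers variable cost at any output, so the firm shuts down: x = 0.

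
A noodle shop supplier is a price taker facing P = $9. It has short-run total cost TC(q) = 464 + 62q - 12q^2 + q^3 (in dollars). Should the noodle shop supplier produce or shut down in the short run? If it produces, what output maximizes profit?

Shut down

From TC, MC = TC'(q) = 62 - 24q + 3q^2 and AVC = VC/q = 62 - 12q + q^2.
The AVC parabola has its vertex at q = 12/2 = 6, where AVC = 62 - 12·6 + 6^2 = $26.
With P < min AVC ($9 < $26), every unit sold adds to the loss.
Shutting down limits the loss to fixed cost, $464.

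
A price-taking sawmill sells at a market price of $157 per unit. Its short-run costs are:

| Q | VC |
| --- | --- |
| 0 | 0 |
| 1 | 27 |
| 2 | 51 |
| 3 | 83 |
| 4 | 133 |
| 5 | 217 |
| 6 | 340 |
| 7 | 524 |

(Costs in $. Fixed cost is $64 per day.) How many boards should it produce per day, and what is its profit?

Tabulate TR − TC: Q=0: -64; Q=1: 66; Q=2: 199; Q=3: 324; Q=4: 431; Q=5: 504; Q=6: 538; Q=7: 511.
Profit is maximized at Q = 6. AVC there is 340/6 = $56.67 ≤ P, so producing beats shutting down (which would give -$64).

Q = 6; profit = $538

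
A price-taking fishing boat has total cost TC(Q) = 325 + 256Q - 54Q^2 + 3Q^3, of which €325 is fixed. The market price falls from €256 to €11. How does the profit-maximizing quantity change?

Output falls from 12 to 0 (the firm shuts down)

MC = 256 - 108Q + 9Q^2; the shutdown threshold is min AVC = €13 (at Q = 9).
At P = €256 ≥ min AVC, set P = MC on the rising branch: Q = 12.
At P = €11 < min AVC = €13, price no longer covers variable cost at any output, so the firm shuts down: Q = 0.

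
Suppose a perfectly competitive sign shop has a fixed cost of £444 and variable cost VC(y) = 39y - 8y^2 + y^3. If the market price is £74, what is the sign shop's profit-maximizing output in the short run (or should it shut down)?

Produce at y = 7

Variable cost is VC = 39y - 8y^2 + y^3, so AVC = VC/y = 39 - 8y + y^2 and MC = dTC/dy = 39 - 16y + 3y^2.
AVC is minimized where dAVC/dy = -8 + 2y = 0, at y = 4; min AVC = 39 - 8·4 + 4^2 = £23.
P = £74 exceeds min AVC = £23, so the firm stays open.
Solving P = MC: -35 - 16y + 3y^2 = 0 ⇒ y = -5/3 or 7. On the upward-sloping branch, y* = 7.
Check: AVC at y = 7 is £32 ≤ P, so revenue covers variable cost.
Profit = P·y − TC = 74·7 − 668 = -£150, a loss, but smaller than the £444 fixed cost the firm would lose by shutting down.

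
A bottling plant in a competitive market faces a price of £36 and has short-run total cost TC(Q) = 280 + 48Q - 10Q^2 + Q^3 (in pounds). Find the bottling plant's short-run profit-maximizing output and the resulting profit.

AVC = 48 - 10Q + Q^2; min AVC = £23 at Q = 5. Since P = £36 ≥ min AVC, the firm produces.
With MC = 48 - 20Q + 3Q^2, P = MC on the upward-sloping part at Q* = 6.
TR = 36·6 = 216. TC = 280 + 144 = 424. Profit = 216 − 424 = -£208.
Shutting down would mean losing the fixed cost of £280, so operating at a loss of £208 is better by £72.

Profit = -£208 at Q = 6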